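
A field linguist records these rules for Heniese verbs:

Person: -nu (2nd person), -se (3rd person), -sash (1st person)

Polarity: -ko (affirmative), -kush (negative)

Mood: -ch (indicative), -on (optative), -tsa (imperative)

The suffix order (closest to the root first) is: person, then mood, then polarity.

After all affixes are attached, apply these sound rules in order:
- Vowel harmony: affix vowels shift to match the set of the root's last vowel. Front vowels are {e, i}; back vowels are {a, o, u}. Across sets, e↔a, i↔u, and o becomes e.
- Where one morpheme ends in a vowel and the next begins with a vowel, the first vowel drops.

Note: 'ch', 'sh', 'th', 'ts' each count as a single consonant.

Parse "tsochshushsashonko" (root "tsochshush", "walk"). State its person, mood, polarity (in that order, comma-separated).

Segment: tsochshush-sash-on-ko.
person: -sash → 1st person.
mood: -on → optative.
polarity: -ko → affirmative.

1st person, optative, affirmative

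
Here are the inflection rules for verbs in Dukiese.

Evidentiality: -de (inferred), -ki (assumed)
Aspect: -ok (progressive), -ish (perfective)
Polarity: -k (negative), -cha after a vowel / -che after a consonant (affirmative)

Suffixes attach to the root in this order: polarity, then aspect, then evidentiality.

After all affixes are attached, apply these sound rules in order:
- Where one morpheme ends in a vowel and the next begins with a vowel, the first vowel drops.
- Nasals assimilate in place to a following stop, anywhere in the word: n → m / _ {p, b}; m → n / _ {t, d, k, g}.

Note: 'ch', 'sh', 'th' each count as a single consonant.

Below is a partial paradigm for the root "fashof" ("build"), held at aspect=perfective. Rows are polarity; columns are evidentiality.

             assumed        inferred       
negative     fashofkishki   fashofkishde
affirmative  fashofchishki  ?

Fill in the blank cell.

Attach polarity affirmative -che (after consonant 'f') → fashofche.
Attach aspect perfective -ish → fashofcheish.
Attach evidentiality inferred -de → fashofcheishde.
Apply vowel deletion: fashofcheishde → fashofchishde.
Nasal assimilation: no change.

fashofchishde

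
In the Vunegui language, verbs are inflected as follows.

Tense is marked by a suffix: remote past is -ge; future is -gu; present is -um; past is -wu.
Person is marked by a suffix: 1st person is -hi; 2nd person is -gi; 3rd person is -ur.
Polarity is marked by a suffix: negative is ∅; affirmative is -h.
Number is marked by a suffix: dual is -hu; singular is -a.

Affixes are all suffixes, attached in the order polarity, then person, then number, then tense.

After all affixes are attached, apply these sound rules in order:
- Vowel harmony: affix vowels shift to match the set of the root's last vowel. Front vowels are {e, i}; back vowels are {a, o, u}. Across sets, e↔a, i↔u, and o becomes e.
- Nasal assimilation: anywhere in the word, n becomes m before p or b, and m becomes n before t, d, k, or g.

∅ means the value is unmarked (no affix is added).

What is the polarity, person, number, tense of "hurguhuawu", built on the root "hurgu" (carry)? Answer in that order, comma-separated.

Segment: hurgu-hi-a-wu.
polarity: ∅ → negative.
person: -hi → 1st person.
number: -a → singular.
tense: -wu → past.

negative, 1st person, singular, past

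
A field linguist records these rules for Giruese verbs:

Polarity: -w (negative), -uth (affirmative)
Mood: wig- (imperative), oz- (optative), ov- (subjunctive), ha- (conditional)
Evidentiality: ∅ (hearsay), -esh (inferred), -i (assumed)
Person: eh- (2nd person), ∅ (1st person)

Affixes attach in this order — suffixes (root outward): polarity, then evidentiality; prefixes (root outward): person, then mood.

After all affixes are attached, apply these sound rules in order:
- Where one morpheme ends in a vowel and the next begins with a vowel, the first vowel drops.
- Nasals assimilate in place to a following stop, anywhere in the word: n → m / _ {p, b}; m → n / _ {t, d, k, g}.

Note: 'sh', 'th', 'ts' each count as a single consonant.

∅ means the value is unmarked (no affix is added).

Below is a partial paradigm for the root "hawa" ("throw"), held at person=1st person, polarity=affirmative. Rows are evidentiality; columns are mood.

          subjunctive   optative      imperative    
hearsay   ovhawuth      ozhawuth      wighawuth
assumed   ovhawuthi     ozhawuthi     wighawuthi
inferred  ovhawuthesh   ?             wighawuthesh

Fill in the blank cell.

person = 1st person: zero marking, form stays hawa.
Attach polarity affirmative -uth → hawauth.
Attach evidentiality inferred -esh → hawauthesh.
Attach mood optative oz- → ozhawauthesh.
Apply vowel deletion: ozhawauthesh → ozhawuthesh.
Nasal assimilation: no change.

ozhawuthesh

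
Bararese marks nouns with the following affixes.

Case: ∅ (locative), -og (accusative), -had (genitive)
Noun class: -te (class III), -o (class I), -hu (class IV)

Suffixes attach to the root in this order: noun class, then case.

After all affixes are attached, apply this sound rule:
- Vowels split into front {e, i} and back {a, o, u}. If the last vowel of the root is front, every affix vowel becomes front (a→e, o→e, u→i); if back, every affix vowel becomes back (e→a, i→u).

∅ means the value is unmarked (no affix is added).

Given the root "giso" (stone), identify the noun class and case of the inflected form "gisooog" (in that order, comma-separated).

Segment: giso-o-og.
noun class: -o → class I.
case: -og → accusative.

class I, accusative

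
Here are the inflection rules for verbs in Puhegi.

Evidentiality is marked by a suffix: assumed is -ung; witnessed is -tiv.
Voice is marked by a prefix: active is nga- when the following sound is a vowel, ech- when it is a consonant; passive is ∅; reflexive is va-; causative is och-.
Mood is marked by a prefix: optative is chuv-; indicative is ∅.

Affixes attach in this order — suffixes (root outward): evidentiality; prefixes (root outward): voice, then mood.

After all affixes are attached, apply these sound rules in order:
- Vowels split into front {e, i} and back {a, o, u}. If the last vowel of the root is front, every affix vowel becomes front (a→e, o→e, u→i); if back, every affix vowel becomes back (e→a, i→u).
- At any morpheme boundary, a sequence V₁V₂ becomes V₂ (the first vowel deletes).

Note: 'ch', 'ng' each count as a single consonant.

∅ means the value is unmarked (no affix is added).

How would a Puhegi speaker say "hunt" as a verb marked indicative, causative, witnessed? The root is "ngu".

Attach evidentiality witnessed -tiv → ngutiv.
Attach voice causative och- → ochngutiv.
mood = indicative: zero marking, form stays ochngutiv.
Apply vowel harmony: ochngutiv → ochngutuv.
Vowel deletion: no change.

ochngutuv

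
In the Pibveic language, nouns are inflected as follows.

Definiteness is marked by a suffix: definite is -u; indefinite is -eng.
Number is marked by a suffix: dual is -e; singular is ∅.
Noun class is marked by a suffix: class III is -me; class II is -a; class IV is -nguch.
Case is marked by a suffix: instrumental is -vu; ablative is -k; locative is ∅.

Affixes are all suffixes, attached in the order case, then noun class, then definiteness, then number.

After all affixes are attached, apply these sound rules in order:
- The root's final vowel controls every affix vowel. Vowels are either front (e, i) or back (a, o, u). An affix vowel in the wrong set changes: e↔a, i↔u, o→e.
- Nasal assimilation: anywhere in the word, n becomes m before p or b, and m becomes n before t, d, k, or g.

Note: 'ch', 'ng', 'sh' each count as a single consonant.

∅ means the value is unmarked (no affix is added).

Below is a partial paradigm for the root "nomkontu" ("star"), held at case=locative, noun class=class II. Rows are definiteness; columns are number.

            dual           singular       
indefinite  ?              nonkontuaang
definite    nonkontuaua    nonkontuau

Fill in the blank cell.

nonkontuaanga

case = locative: zero marking, form stays nomkontu.
Attach noun class class II -a → nomkontua.
Attach definiteness indefinite -eng → nomkontuaeng.
Attach number dual -e → nomkontuaenge.
Apply vowel harmony: nomkontuaenge → nomkontuaanga.
Apply nasal assimilation: nomkontuaanga → nonkontuaanga.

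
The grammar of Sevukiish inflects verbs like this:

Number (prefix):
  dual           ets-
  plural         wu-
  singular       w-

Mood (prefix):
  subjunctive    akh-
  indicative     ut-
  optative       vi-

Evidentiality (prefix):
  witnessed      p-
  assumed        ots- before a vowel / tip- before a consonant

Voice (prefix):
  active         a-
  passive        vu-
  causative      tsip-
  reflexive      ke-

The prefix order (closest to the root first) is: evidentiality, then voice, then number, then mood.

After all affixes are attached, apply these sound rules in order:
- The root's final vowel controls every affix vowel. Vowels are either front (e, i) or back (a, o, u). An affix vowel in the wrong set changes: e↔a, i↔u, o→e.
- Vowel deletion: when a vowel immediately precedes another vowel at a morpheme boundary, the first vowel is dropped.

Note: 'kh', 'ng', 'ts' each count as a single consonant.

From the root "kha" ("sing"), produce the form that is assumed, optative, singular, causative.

vuwtsuptupkha

Attach evidentiality assumed tip- (before consonant 'kh') → tipkha.
Attach voice causative tsip- → tsiptipkha.
Attach number singular w- → wtsiptipkha.
Attach mood optative vi- → viwtsiptipkha.
Apply vowel harmony: viwtsiptipkha → vuwtsuptupkha.
Vowel deletion: no change.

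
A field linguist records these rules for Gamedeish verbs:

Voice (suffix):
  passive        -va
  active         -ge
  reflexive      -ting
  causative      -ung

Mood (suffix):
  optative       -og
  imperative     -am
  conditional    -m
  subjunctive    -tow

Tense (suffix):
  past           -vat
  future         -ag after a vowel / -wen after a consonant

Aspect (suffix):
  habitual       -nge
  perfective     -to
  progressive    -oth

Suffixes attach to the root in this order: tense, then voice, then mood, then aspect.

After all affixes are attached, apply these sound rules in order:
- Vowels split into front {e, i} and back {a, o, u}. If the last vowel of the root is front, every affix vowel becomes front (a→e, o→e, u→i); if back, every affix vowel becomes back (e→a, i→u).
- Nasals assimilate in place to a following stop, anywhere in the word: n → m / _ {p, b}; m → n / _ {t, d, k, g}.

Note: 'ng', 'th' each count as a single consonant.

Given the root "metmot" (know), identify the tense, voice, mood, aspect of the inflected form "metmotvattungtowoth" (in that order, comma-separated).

past, reflexive, subjunctive, progressive

Segment: metmot-vat-ting-tow-oth.
tense: -vat → past.
voice: -ting → reflexive.
mood: -tow → subjunctive.
aspect: -oth → progressive.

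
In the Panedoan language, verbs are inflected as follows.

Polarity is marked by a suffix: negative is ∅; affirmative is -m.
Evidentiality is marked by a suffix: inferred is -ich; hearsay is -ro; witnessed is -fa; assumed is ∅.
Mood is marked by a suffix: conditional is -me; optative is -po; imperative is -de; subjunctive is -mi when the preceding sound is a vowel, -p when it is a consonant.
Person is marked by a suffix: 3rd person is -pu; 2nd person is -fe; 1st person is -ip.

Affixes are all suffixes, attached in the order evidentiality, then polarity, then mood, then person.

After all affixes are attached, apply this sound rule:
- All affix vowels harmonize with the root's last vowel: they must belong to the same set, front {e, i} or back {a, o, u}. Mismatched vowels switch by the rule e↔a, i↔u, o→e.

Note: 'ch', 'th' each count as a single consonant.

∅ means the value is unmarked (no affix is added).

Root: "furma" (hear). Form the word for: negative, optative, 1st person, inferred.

furmauchpoup

Attach evidentiality inferred -ich → furmaich.
polarity = negative: zero marking, form stays furmaich.
Attach mood optative -po → furmaichpo.
Attach person 1st person -ip → furmaichpoip.
Apply vowel harmony: furmaichpoip → furmauchpoup.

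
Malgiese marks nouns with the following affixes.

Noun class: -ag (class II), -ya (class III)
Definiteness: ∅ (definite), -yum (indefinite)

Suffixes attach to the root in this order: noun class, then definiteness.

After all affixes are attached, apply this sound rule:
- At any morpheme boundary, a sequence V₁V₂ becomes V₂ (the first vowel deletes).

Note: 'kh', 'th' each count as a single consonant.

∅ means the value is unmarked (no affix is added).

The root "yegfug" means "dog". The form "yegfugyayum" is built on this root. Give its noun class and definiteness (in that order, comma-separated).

Segment: yegfug-ya-yum.
noun class: -ya → class III.
definiteness: -yum → indefinite.

class III, indefinite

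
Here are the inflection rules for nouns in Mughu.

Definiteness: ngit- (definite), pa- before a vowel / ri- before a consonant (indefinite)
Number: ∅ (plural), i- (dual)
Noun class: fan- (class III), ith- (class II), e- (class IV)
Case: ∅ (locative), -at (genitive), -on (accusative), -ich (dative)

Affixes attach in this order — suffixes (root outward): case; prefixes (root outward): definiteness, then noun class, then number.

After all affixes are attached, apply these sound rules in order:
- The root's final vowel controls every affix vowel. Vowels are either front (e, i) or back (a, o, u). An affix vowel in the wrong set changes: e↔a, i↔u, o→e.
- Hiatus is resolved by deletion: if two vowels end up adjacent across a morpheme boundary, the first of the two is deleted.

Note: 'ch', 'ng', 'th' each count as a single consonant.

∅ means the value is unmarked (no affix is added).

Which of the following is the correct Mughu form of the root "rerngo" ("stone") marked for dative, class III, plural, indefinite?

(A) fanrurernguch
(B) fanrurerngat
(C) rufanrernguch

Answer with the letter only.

Attach case dative -ich → rerngoich.
Attach definiteness indefinite ri- (before consonant 'r') → rirerngoich.
Attach noun class class III fan- → fanrirerngoich.
number = plural: zero marking, form stays fanrirerngoich.
Apply vowel harmony: fanrirerngoich → fanrurerngouch.
Apply vowel deletion: fanrurerngouch → fanrurernguch.
So the correct form is fanrurernguch, option (A).
(C) rufanrernguch is wrong: it has the affixes in the wrong order.
(B) fanrurerngat is wrong: it uses genitive instead of dative for case.

A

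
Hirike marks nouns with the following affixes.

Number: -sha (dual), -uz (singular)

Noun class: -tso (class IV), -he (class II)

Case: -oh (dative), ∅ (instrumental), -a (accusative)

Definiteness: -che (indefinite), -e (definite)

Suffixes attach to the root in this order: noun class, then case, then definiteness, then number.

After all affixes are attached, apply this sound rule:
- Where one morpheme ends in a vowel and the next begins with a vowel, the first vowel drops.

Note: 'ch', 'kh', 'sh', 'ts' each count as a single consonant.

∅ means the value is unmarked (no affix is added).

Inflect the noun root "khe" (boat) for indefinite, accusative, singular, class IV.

Attach noun class class IV -tso → khetso.
Attach case accusative -a → khetsoa.
Attach definiteness indefinite -che → khetsoache.
Attach number singular -uz → khetsoacheuz.
Apply vowel deletion: khetsoacheuz → khetsachuz.

khetsachuz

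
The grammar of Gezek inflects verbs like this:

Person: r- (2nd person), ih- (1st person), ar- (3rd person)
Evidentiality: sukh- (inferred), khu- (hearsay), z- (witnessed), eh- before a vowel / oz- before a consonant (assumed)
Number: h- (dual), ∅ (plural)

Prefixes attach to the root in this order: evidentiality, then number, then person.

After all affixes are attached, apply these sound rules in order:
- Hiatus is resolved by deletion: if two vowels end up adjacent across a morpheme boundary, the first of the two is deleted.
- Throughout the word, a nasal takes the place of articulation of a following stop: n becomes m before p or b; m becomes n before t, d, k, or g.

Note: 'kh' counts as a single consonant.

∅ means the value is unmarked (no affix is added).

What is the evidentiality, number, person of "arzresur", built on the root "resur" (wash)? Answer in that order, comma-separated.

witnessed, plural, 3rd person

Segment: ar-z-resur.
evidentiality: z- → witnessed.
number: ∅ → plural.
person: ar- → 3rd person.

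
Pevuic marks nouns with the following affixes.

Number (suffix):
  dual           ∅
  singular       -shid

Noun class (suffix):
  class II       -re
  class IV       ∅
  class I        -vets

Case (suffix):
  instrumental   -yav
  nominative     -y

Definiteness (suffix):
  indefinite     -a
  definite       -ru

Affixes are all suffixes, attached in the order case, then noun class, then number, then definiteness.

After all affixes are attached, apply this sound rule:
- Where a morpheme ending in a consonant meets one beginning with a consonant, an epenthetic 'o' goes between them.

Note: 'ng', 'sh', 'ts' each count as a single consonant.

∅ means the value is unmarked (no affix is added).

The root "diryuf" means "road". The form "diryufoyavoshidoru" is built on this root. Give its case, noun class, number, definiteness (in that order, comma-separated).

instrumental, class IV, singular, definite

Segment: diryuf-yav-shid-ru.
case: -yav → instrumental.
noun class: ∅ → class IV.
number: -shid → singular.
definiteness: -ru → definite.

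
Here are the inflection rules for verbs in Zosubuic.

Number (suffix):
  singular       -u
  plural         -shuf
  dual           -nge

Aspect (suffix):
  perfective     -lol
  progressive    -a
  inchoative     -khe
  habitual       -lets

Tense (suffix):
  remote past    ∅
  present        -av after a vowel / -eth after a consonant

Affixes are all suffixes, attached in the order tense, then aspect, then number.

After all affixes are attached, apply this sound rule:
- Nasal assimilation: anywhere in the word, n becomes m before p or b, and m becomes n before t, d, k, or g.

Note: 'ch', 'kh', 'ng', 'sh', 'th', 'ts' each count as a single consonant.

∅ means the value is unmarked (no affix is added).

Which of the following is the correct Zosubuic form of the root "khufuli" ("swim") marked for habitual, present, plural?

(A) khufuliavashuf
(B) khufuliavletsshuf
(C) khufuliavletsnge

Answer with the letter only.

B

Attach tense present -av (after vowel 'i') → khufuliav.
Attach aspect habitual -lets → khufuliavlets.
Attach number plural -shuf → khufuliavletsshuf.
Nasal assimilation: no change.
So the correct form is khufuliavletsshuf, option (B).
(A) khufuliavashuf is wrong: it uses progressive instead of habitual for aspect.
(C) khufuliavletsnge is wrong: it uses dual instead of plural for number.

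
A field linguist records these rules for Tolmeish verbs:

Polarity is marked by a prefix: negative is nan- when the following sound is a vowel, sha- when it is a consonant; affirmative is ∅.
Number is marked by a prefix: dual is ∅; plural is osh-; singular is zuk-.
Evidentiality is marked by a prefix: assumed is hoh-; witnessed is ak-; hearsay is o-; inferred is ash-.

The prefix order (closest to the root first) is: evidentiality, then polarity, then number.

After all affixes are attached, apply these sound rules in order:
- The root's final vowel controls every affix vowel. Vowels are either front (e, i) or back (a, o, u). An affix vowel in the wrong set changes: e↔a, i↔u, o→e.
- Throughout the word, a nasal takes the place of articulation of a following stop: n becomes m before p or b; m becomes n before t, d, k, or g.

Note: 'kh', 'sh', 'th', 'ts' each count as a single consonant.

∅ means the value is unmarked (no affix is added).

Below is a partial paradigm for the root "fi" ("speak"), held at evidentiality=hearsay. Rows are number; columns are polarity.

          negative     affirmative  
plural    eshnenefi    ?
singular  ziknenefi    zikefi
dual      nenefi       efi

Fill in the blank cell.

eshefi

Attach evidentiality hearsay o- → ofi.
polarity = affirmative: zero marking, form stays ofi.
Attach number plural osh- → oshofi.
Apply vowel harmony: oshofi → eshefi.
Nasal assimilation: no change.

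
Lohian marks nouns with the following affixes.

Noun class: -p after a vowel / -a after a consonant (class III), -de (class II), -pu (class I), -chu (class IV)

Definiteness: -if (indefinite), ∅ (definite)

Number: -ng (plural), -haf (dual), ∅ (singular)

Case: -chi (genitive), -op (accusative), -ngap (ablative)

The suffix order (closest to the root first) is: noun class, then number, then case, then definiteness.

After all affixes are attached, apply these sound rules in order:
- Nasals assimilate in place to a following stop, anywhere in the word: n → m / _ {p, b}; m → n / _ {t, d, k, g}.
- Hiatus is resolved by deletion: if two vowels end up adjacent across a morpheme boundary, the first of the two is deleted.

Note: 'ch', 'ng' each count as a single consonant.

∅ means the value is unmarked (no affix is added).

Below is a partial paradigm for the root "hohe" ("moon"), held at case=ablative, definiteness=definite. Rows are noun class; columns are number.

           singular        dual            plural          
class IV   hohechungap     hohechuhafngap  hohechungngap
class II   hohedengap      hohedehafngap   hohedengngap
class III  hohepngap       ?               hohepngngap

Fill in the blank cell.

Attach noun class class III -p (after vowel 'e') → hohep.
Attach number dual -haf → hohephaf.
Attach case ablative -ngap → hohephafngap.
definiteness = definite: zero marking, form stays hohephafngap.
Nasal assimilation: no change.
Vowel deletion: no change.

hohephafngap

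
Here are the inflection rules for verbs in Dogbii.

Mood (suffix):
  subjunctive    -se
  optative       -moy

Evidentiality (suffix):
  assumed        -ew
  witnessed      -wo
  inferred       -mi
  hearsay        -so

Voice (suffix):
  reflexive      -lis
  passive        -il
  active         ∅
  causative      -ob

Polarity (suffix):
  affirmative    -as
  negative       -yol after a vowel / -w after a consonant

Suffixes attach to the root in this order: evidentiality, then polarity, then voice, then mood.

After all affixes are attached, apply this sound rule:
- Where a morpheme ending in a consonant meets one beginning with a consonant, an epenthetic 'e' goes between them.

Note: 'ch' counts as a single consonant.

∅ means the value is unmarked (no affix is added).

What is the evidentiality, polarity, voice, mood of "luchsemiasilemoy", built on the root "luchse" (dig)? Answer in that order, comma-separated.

inferred, affirmative, passive, optative

Segment: luchse-mi-as-il-moy.
evidentiality: -mi → inferred.
polarity: -as → affirmative.
voice: -il → passive.
mood: -moy → optative.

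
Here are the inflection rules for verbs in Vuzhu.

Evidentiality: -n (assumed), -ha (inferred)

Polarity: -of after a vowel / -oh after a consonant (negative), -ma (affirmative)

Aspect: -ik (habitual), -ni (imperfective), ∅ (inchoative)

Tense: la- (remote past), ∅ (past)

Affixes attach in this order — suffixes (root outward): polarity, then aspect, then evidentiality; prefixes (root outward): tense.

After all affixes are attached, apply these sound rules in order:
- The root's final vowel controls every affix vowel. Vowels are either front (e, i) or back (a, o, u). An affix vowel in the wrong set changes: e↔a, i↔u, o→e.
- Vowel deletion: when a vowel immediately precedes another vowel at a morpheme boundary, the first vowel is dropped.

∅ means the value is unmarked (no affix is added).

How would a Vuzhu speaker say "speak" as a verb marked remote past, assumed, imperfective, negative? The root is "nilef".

Attach polarity negative -oh (after consonant 'f') → nilefoh.
Attach tense remote past la- → lanilefoh.
Attach aspect imperfective -ni → lanilefohni.
Attach evidentiality assumed -n → lanilefohnin.
Apply vowel harmony: lanilefohnin → lenilefehnin.
Vowel deletion: no change.

lenilefehnin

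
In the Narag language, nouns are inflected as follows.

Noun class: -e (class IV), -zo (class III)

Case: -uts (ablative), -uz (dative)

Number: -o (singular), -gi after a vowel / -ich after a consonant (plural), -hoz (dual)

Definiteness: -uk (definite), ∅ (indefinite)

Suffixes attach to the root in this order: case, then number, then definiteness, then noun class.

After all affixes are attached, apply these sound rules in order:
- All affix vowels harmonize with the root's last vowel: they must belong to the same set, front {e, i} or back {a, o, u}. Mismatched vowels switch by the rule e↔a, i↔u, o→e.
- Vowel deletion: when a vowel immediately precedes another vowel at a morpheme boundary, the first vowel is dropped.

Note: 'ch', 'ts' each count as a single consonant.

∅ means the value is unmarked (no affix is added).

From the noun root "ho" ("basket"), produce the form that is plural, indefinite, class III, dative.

Attach case dative -uz → houz.
Attach number plural -ich (after consonant 'z') → houzich.
definiteness = indefinite: zero marking, form stays houzich.
Attach noun class class III -zo → houzichzo.
Apply vowel harmony: houzichzo → houzuchzo.
Apply vowel deletion: houzuchzo → huzuchzo.

huzuchzo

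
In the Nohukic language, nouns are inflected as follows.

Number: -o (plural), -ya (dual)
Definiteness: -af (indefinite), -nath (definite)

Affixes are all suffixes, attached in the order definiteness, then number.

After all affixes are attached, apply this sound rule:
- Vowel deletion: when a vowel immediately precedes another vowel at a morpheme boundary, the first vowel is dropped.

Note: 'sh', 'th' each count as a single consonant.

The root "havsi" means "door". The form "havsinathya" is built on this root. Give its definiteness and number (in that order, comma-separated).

Segment: havsi-nath-ya.
definiteness: -nath → definite.
number: -ya → dual.

definite, dual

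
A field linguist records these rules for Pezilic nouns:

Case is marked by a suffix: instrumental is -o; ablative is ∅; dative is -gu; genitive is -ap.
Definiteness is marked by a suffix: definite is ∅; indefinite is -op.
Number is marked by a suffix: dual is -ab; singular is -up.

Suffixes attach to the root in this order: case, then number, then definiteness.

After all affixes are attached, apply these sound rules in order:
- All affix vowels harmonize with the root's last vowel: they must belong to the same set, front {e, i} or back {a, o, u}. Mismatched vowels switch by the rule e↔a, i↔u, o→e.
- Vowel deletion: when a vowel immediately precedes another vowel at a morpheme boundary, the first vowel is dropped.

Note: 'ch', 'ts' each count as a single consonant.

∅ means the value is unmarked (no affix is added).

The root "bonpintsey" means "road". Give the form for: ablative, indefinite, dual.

bonpintseyebep

case = ablative: zero marking, form stays bonpintsey.
Attach number dual -ab → bonpintseyab.
Attach definiteness indefinite -op → bonpintseyabop.
Apply vowel harmony: bonpintseyabop → bonpintseyebep.
Vowel deletion: no change.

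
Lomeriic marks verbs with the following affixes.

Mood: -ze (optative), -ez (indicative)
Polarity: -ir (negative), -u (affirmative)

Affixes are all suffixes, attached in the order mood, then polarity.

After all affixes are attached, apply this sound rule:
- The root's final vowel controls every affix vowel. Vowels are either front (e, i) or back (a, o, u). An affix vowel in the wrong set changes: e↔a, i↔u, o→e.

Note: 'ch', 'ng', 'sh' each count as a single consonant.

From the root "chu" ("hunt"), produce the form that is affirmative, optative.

Attach mood optative -ze → chuze.
Attach polarity affirmative -u → chuzeu.
Apply vowel harmony: chuzeu → chuzau.

chuzau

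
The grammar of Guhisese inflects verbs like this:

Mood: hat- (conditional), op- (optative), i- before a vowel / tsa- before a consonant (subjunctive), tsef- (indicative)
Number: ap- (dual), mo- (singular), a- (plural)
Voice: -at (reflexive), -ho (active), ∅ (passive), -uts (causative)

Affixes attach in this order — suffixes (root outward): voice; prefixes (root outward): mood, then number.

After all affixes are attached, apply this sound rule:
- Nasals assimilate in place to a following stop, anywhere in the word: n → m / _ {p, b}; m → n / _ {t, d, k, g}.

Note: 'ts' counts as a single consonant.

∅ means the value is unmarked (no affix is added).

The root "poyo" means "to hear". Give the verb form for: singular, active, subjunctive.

motsapoyoho

Attach mood subjunctive tsa- (before consonant 'p') → tsapoyo.
Attach voice active -ho → tsapoyoho.
Attach number singular mo- → motsapoyoho.
Nasal assimilation: no change.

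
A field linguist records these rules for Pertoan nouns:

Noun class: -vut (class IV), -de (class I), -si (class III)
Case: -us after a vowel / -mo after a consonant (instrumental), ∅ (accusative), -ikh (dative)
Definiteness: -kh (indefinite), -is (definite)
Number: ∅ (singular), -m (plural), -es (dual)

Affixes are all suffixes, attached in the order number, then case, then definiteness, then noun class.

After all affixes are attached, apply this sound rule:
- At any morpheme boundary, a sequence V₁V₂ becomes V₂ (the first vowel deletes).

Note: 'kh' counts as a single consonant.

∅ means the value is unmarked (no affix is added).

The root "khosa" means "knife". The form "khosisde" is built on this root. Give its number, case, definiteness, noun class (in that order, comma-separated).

singular, accusative, definite, class I

Segment: khosa-is-de.
number: ∅ → singular.
case: ∅ → accusative.
definiteness: -is → definite.
noun class: -de → class I.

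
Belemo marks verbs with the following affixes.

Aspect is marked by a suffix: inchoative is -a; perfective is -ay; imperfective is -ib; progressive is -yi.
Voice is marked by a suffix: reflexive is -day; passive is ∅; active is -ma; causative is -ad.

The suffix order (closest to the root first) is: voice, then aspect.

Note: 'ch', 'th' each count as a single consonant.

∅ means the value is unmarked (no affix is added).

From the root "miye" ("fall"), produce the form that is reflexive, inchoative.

miyedaya

Attach voice reflexive -day → miyeday.
Attach aspect inchoative -a → miyedaya.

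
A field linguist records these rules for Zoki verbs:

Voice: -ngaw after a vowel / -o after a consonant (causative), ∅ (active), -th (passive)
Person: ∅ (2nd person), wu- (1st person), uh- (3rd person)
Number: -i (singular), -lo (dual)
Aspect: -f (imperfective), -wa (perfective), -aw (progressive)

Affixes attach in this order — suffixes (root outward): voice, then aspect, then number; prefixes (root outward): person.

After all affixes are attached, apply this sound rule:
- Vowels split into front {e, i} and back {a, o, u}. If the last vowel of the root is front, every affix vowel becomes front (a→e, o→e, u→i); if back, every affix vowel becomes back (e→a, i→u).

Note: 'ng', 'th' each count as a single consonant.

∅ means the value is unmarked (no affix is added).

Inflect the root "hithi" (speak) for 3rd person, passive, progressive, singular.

ihhithithewi

Attach voice passive -th → hithith.
Attach aspect progressive -aw → hithithaw.
Attach person 3rd person uh- → uhhithithaw.
Attach number singular -i → uhhithithawi.
Apply vowel harmony: uhhithithawi → ihhithithewi.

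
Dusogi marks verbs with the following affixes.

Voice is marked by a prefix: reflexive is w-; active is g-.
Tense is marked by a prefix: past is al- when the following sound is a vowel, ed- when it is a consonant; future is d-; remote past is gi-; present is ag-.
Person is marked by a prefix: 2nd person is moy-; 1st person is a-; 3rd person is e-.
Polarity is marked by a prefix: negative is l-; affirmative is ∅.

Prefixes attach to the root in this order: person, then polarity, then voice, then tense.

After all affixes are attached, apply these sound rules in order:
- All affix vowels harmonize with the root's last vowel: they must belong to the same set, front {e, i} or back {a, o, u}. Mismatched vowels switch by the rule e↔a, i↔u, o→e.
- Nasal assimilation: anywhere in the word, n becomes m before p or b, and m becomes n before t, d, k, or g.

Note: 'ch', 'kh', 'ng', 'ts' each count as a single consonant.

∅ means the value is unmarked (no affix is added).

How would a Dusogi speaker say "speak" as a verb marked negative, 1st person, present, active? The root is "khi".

egglekhi

Attach person 1st person a- → akhi.
Attach polarity negative l- → lakhi.
Attach voice active g- → glakhi.
Attach tense present ag- → agglakhi.
Apply vowel harmony: agglakhi → egglekhi.
Nasal assimilation: no change.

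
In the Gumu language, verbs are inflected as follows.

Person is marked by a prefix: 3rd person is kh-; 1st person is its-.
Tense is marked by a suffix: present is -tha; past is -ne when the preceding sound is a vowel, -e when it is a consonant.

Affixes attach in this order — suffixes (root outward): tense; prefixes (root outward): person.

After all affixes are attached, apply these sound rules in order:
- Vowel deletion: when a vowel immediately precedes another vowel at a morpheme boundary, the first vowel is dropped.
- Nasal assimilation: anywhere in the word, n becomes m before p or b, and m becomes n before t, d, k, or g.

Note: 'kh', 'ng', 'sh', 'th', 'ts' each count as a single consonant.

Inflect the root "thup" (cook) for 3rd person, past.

khthupe

Attach tense past -e (after consonant 'p') → thupe.
Attach person 3rd person kh- → khthupe.
Vowel deletion: no change.
Nasal assimilation: no change.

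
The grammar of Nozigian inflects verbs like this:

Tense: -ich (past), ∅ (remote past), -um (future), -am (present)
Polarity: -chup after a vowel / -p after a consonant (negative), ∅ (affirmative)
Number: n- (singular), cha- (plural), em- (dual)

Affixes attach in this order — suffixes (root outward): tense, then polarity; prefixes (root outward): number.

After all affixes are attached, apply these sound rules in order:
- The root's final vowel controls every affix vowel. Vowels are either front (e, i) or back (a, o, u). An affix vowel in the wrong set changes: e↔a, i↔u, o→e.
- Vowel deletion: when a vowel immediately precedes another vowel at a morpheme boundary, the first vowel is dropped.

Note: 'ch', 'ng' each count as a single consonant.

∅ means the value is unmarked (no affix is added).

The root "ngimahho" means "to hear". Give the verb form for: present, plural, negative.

Attach tense present -am → ngimahhoam.
Attach polarity negative -p (after consonant 'm') → ngimahhoamp.
Attach number plural cha- → changimahhoamp.
Vowel harmony: no change.
Apply vowel deletion: changimahhoamp → changimahhamp.

changimahhamp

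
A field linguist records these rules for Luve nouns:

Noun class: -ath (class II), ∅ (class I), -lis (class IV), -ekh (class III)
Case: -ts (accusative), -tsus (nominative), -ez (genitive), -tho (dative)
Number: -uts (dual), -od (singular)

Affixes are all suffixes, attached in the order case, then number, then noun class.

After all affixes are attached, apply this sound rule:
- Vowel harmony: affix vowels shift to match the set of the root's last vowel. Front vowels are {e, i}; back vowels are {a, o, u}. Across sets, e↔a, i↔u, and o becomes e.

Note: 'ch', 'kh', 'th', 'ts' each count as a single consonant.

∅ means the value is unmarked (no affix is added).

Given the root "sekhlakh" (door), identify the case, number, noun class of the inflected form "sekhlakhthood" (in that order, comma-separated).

dative, singular, class I

Segment: sekhlakh-tho-od.
case: -tho → dative.
number: -od → singular.
noun class: ∅ → class I.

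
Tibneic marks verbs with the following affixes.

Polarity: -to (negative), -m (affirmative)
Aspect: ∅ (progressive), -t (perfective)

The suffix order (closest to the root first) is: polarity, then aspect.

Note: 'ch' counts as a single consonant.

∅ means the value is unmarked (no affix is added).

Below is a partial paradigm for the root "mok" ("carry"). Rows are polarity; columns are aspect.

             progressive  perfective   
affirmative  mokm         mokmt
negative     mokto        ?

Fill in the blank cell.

moktot

Attach polarity negative -to → mokto.
Attach aspect perfective -t → moktot.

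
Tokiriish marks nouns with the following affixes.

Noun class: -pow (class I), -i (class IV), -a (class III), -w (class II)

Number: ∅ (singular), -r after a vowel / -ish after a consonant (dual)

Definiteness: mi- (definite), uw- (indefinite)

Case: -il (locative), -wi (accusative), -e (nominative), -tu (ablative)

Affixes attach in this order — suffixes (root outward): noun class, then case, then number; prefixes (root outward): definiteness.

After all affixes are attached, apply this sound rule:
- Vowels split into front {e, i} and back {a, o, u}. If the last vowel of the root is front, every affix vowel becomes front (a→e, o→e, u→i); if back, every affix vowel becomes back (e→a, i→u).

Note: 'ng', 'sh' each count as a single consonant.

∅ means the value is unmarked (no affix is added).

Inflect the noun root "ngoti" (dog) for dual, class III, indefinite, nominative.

Attach definiteness indefinite uw- → uwngoti.
Attach noun class class III -a → uwngotia.
Attach case nominative -e → uwngotiae.
Attach number dual -r (after vowel 'e') → uwngotiaer.
Apply vowel harmony: uwngotiaer → iwngotieer.

iwngotieer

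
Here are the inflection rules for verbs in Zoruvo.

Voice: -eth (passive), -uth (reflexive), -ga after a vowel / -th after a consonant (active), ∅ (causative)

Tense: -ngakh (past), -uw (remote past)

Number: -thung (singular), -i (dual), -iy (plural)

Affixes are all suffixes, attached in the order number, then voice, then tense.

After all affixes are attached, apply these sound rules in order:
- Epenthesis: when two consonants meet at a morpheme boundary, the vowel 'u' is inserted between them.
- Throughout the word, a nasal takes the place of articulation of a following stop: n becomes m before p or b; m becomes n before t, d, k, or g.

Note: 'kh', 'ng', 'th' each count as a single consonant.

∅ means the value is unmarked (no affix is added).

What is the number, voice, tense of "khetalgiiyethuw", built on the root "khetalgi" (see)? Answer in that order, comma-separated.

plural, passive, remote past

Segment: khetalgi-iy-eth-uw.
number: -iy → plural.
voice: -eth → passive.
tense: -uw → remote past.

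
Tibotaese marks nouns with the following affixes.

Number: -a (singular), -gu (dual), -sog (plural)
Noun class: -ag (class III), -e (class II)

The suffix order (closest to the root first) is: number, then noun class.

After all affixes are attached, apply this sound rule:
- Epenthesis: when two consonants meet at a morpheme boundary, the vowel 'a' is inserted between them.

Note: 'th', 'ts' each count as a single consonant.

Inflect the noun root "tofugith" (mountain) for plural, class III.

Attach number plural -sog → tofugithsog.
Attach noun class class III -ag → tofugithsogag.
Apply epenthesis: tofugithsogag → tofugithasogag.

tofugithasogag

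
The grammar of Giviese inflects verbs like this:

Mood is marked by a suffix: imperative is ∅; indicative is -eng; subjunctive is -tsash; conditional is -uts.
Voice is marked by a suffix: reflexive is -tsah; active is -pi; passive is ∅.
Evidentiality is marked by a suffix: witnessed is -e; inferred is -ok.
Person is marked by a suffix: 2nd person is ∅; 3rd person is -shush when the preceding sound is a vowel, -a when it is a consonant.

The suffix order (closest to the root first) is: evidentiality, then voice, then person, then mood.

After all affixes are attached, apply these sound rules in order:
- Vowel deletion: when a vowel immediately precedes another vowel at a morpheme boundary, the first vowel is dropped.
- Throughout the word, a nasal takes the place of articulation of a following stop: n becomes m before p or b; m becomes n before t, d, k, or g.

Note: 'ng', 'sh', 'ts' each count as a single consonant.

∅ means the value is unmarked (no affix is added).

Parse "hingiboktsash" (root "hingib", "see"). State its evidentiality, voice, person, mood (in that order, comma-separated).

inferred, passive, 2nd person, subjunctive

Segment: hingib-ok-tsash.
evidentiality: -ok → inferred.
voice: ∅ → passive.
person: ∅ → 2nd person.
mood: -tsash → subjunctive.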